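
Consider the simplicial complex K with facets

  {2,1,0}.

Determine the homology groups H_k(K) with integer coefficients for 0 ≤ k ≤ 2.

H_0 ≅ Z,  H_1 = 0,  H_2 = 0.

Fix the vertex order 0 < 1 < 2 and write every simplex with vertices in increasing order. Then dim K = 2 and the simplices of K are:

  0-simplices (3): [0], [1], [2]
  1-simplices (3): [0,1], [0,2], [1,2]
  2-simplices (1): [0,1,2]

so the chain groups are C_0 ≅ Z^3, C_1 ≅ Z^3, C_2 ≅ Z^1.

The boundary map ∂_1: C_1 → C_0 sends each edge [p,q] (with p < q) to q − p. For instance
  ∂[0,1] = [1] − [0].
This gives a 3×3 integer matrix of rank 2; reducing to Smith normal form yields diagonal entries (1,1).

∂_2: C_2 → C_1 maps a triangle to the signed sum of its edges. For instance
  ∂[0,1,2] = [1,2] − [0,2] + [0,1].
The 3×1 boundary matrix has rank 1 and Smith normal form diag(1).

Reading off H_k = ker ∂_k / im ∂_{k+1}:

  H_0: rank C_0 − rank ∂_1 = 3 − 2 = 1, and the invariant factors of ∂_1 are all 1, so H_0 ≅ Z.
  H_1: rank ker ∂_1 − rank ∂_2 = (3 − 2) − 1 = 0, and the invariant factors of ∂_2 are all 1, so H_1 ≅ 0.
  H_2: rank ker ∂_2 − rank ∂_3 = (1 − 1) − 0 = 0, and there is no ∂_3, so H_2 ≅ 0.

As a check, the Euler characteristic is 3 − 3 + 1 = 1, which agrees with 1 − 0 + 0 = 1.
(K is a triangulation of the 2-simplex.)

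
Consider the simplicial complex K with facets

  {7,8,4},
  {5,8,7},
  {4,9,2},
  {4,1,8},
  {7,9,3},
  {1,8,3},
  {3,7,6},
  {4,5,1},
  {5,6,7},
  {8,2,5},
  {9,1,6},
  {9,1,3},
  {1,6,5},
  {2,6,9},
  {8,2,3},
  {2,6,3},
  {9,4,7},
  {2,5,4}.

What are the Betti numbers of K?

b_0 = 1, b_1 = 1, b_2 = 0.

Order the vertices as 1 < 2 < 3 < 4 < 5 < 6 < 7 < 8 < 9. Listing each simplex with vertices in this order, K has dimension 2 with simplices:

  0-simplices (9): [1], [2], [3], [4], [5], [6], [7], [8], [9]
  1-simplices (27): (27 of them)
  2-simplices (18): [1,3,8], [1,3,9], [1,4,5], [1,4,8], [1,5,6], [1,6,9], [2,3,6], [2,3,8], [2,4,5], [2,4,9], [2,5,8], [2,6,9], [3,6,7], [3,7,9], [4,7,8], [4,7,9], [5,6,7], [5,7,8]

so the chain groups are C_0 ≅ Z^9, C_1 ≅ Z^27, C_2 ≅ Z^18.

Boundary ∂_1: C_1 → C_0 is given by ∂[p,q] = [q] − [p]. For instance
  ∂[1,3] = [3] − [1].
The resulting 9×27 matrix has rank 8, and its Smith normal form has invariant factors (1,1,1,1,1,1,1,1).

The boundary map ∂_2: C_2 → C_1 acts by ∂[p,q,r] = [q,r] − [p,r] + [p,q]. For instance
  ∂[1,6,9] = [6,9] − [1,9] + [1,6],
  ∂[1,3,9] = [3,9] − [1,9] + [1,3].
As a 27×18 matrix over Z this has rank 18, with invariant factors (1,1,1,1,1,1,1,1,1,1,1,1,1,1,1,1,1,2).

From H_k ≅ ker(∂_k) / im(∂_{k+1}) we obtain:

  H_0: rank C_0 − rank ∂_1 = 9 − 8 = 1, and the invariant factors of ∂_1 are all 1, so H_0 = Z.
  H_1: rank ker ∂_1 − rank ∂_2 = (27 − 8) − 18 = 1, and ∂_2 has invariant factor 2 > 1, so H_1 = Z × Z/2.
  H_2: rank ker ∂_2 − rank ∂_3 = (18 − 18) − 0 = 0, and there is no ∂_3, so H_2 = 0.

(K is a triangulation of the Klein bottle.)

Hence the Betti numbers are b_0 = 1, b_1 = 1, b_2 = 0.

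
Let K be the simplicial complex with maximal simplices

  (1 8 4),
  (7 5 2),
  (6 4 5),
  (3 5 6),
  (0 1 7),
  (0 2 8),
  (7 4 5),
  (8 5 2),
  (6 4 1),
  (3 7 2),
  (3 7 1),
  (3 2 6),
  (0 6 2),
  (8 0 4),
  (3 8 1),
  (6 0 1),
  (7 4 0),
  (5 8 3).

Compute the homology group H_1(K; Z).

We work with the vertex ordering 0 < 1 < 2 < 3 < 4 < 5 < 6 < 7 < 8. The simplices of K, each written with vertices in increasing order, are:

  0-simplices (9): [0], [1], [2], [3], [4], [5], [6], [7], [8]
  1-simplices (27): (27 of them)
  2-simplices (18): [0,1,6], [0,1,7], [0,2,6], [0,2,8], [0,4,7], [0,4,8], [1,3,7], [1,3,8], [1,4,6], [1,4,8], [2,3,6], [2,3,7], [2,5,7], [2,5,8], [3,5,6], [3,5,8], [4,5,6], [4,5,7]

so the chain groups are C_0 ≅ Z^9, C_1 ≅ Z^27, C_2 ≅ Z^18.

∂_1: C_1 → C_0 is given by ∂[p,q] = [q] − [p]. For instance
  ∂[3,5] = [5] − [3].
As a 9×27 matrix over Z this has rank 8, with invariant factors (1,1,1,1,1,1,1,1).

∂_2: C_2 → C_1 sends each 2-simplex [p,q,r] to [q,r] − [p,r] + [p,q]. For instance
  ∂[0,2,8] = [2,8] − [0,8] + [0,2],
  ∂[3,5,8] = [5,8] − [3,8] + [3,5].
The 27×18 boundary matrix has rank 18 and Smith normal form diag(1,1,1,1,1,1,1,1,1,1,1,1,1,1,1,1,1,2).

Computing H_k = (kernel of ∂_k) / (image of ∂_{k+1}):

  H_1: rank ker ∂_1 − rank ∂_2 = (27 − 8) − 18 = 1, and ∂_2 has invariant factor 2 > 1, so H_1 = Z × Z/2.

H_1 = Z × Z/2.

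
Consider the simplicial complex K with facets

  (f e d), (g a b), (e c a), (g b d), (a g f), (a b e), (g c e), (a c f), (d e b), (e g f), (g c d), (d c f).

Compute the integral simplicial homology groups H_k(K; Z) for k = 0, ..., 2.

H_0 = Z,  H_1 = Z/2,  H_2 = 0.

We work with the vertex ordering a < b < c < d < e < f < g. The simplices of K, each written with vertices in increasing order, are:

  0-simplices (7): a, b, c, d, e, f, g
  1-simplices (18): ab, ac, ae, af, ag, bd, be, bg, cd, ce, cf, cg, de, df, dg, ef, eg, fg
  2-simplices (12): abe, abg, ace, acf, afg, bde, bdg, cdf, cdg, ceg, def, efg

so the chain groups are C_0 ≅ Z^7, C_1 ≅ Z^18, C_2 ≅ Z^12.

The boundary map ∂_1: C_1 → C_0 maps an edge to its endpoints' difference, ∂[p,q] = q − p. For instance
  ∂df = f − d.
The resulting 7×18 matrix has rank 6, and its Smith normal form has invariant factors (1,1,1,1,1,1).

∂_2: C_2 → C_1 sends each 2-simplex [p,q,r] to [q,r] − [p,r] + [p,q]. For instance
  ∂acf = cf − af + ac,
  ∂bdg = dg − bg + bd.
This gives a 18×12 integer matrix of rank 12; reducing to Smith normal form yields diagonal entries (1,1,1,1,1,1,1,1,1,1,1,2).

Reading off H_k = ker ∂_k / im ∂_{k+1}:

  H_0: rank C_0 − rank ∂_1 = 7 − 6 = 1, and the invariant factors of ∂_1 are all 1, so H_0 ≅ Z.
  H_1: rank ker ∂_1 − rank ∂_2 = (18 − 6) − 12 = 0, and ∂_2 has invariant factor 2 > 1, so H_1 ≅ Z/2.
  H_2: rank ker ∂_2 − rank ∂_3 = (12 − 12) − 0 = 0, and there is no ∂_3, so H_2 ≅ 0.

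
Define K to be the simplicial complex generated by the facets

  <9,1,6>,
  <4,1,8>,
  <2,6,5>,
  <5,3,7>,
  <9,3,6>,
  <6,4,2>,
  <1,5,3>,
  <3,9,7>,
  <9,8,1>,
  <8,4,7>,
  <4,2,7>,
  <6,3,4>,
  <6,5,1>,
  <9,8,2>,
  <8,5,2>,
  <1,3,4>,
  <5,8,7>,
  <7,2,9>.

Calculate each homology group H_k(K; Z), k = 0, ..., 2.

We work with the vertex ordering 1 < 2 < 3 < 4 < 5 < 6 < 7 < 8 < 9. The simplices of K, each written with vertices in increasing order, are:

  0-simplices (9): [1], [2], [3], [4], [5], [6], [7], [8], [9]
  1-simplices (27): (27 of them)
  2-simplices (18): [1,3,4], [1,3,5], [1,4,8], [1,5,6], [1,6,9], [1,8,9], [2,4,6], [2,4,7], [2,5,6], [2,5,8], [2,7,9], [2,8,9], [3,4,6], [3,5,7], [3,6,9], [3,7,9], [4,7,8], [5,7,8]

Hence C_0 ≅ Z^9, C_1 ≅ Z^27, C_2 ≅ Z^18.

∂_1: C_1 → C_0 sends each edge [p,q] (with p < q) to q − p. For instance
  ∂[2,4] = [4] − [2].
This gives a 9×27 integer matrix of rank 8; reducing to Smith normal form yields diagonal entries (1,1,1,1,1,1,1,1).

The boundary map ∂_2: C_2 → C_1 maps a triangle to the signed sum of its edges. For instance
  ∂[2,5,6] = [5,6] − [2,6] + [2,5],
  ∂[3,5,7] = [5,7] − [3,7] + [3,5].
The resulting 27×18 matrix has rank 18, and its Smith normal form has invariant factors (1,1,1,1,1,1,1,1,1,1,1,1,1,1,1,1,1,2).

From H_k ≅ ker(∂_k) / im(∂_{k+1}) we obtain:

  H_0: rank C_0 − rank ∂_1 = 9 − 8 = 1, and the invariant factors of ∂_1 are all 1, so H_0 = Z.
  H_1: rank ker ∂_1 − rank ∂_2 = (27 − 8) − 18 = 1, and ∂_2 has invariant factor 2 > 1, so H_1 = Z ⊕ Z/2Z.
  H_2: rank ker ∂_2 − rank ∂_3 = (18 − 18) − 0 = 0, and there is no ∂_3, so H_2 = 0.

H_0 = Z,  H_1 = Z ⊕ Z/2Z,  H_2 = 0.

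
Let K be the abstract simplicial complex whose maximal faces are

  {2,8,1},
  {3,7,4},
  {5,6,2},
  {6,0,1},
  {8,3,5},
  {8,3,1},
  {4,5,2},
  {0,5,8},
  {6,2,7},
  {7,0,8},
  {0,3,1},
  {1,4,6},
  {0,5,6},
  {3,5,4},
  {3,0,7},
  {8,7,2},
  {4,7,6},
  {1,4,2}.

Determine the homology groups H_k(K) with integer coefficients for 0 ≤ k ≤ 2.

K has 9 vertices, 27 edges, 18 triangles.
rank ∂_0 = 0, rank ∂_1 = 8 ⇒ b_0 = 9 − 0 − 8 = 1; all invariant factors of ∂_1 are 1 so no torsion. So H_0 = Z.
rank ∂_1 = 8, rank ∂_2 = 18 ⇒ b_1 = 27 − 8 − 18 = 1; ∂_2 has invariant factor(s) [2] giving torsion. So H_1 = Z ⊕ Z/2Z.
rank ∂_2 = 18, rank ∂_3 = 0 ⇒ b_2 = 18 − 18 − 0 = 0. So H_2 = 0.

H_0 ≅ Z,  H_1 ≅ Z ⊕ Z/2Z,  H_2 = 0.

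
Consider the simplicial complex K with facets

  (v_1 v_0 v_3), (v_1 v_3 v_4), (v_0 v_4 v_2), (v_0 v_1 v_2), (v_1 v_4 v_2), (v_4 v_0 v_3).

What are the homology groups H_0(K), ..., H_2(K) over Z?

Fix the vertex order v_0 < v_1 < v_2 < v_3 < v_4 and write every simplex with vertices in increasing order. Then dim K = 2 and the simplices of K are:

  0-simplices (5): [v_0], [v_1], [v_2], [v_3], [v_4]
  1-simplices (9): [v_0,v_1], [v_0,v_2], [v_0,v_3], [v_0,v_4], [v_1,v_2], [v_1,v_3], [v_1,v_4], [v_2,v_4], [v_3,v_4]
  2-simplices (6): [v_0,v_1,v_2], [v_0,v_1,v_3], [v_0,v_2,v_4], [v_0,v_3,v_4], [v_1,v_2,v_4], [v_1,v_3,v_4]

Hence C_0 ≅ Z^5, C_1 ≅ Z^9, C_2 ≅ Z^6.

∂_1: C_1 → C_0 sends each edge [p,q] (with p < q) to q − p.
The resulting 5×9 matrix has rank 4, and its Smith normal form has invariant factors (1,1,1,1).

Boundary ∂_2: C_2 → C_1 acts by ∂[p,q,r] = [q,r] − [p,r] + [p,q]. For instance
  ∂[v_1,v_2,v_4] = [v_2,v_4] − [v_1,v_4] + [v_1,v_2],
  ∂[v_0,v_3,v_4] = [v_3,v_4] − [v_0,v_4] + [v_0,v_3].
The 9×6 boundary matrix has rank 5 and Smith normal form diag(1,1,1,1,1).

From H_k ≅ ker(∂_k) / im(∂_{k+1}) we obtain:

  H_0: rank C_0 − rank ∂_1 = 5 − 4 = 1, and the invariant factors of ∂_1 are all 1, so H_0 ≅ Z.
  H_1: rank ker ∂_1 − rank ∂_2 = (9 − 4) − 5 = 0, and the invariant factors of ∂_2 are all 1, so H_1 ≅ 0.
  H_2: rank ker ∂_2 − rank ∂_3 = (6 − 5) − 0 = 1, and there is no ∂_3, so H_2 ≅ Z.

As a check, the Euler characteristic is 5 − 9 + 6 = 2, which agrees with 1 − 0 + 1 = 2.

H_0 ≅ Z,  H_1 = 0,  H_2 ≅ Z.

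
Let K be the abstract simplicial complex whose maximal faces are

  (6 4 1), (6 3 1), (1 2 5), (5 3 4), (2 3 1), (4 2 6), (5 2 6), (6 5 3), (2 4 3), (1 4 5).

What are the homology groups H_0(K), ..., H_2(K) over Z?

We work with the vertex ordering 1 < 2 < 3 < 4 < 5 < 6. The simplices of K, each written with vertices in increasing order, are:

  0-simplices (6): [1], [2], [3], [4], [5], [6]
  1-simplices (15): [1,2], [1,3], [1,4], [1,5], [1,6], [2,3], [2,4], [2,5], [2,6], [3,4], [3,5], [3,6], [4,5], [4,6], [5,6]
  2-simplices (10): [1,2,3], [1,2,5], [1,3,6], [1,4,5], [1,4,6], [2,3,4], [2,4,6], [2,5,6], [3,4,5], [3,5,6]

Hence C_0 ≅ Z^6, C_1 ≅ Z^15, C_2 ≅ Z^10.

Boundary ∂_1: C_1 → C_0 maps an edge to its endpoints' difference, ∂[p,q] = q − p.
As a 6×15 matrix over Z this has rank 5, with invariant factors (1,1,1,1,1).

∂_2: C_2 → C_1 maps a triangle to the signed sum of its edges. For instance
  ∂[1,2,3] = [2,3] − [1,3] + [1,2],
  ∂[1,3,6] = [3,6] − [1,6] + [1,3].
The resulting 15×10 matrix has rank 10, and its Smith normal form has invariant factors (1,1,1,1,1,1,1,1,1,2).

From H_k ≅ ker(∂_k) / im(∂_{k+1}) we obtain:

  H_0: rank C_0 − rank ∂_1 = 6 − 5 = 1, and the invariant factors of ∂_1 are all 1, so H_0 ≅ Z.
  H_1: rank ker ∂_1 − rank ∂_2 = (15 − 5) − 10 = 0, and ∂_2 has invariant factor 2 > 1, so H_1 ≅ Z/2.
  H_2: rank ker ∂_2 − rank ∂_3 = (10 − 10) − 0 = 0, and there is no ∂_3, so H_2 ≅ 0.

As a check, the Euler characteristic is 6 − 15 + 10 = 1, which agrees with 1 − 0 + 0 = 1.

H_0 ≅ Z,  H_1 ≅ Z/2,  H_2 = 0.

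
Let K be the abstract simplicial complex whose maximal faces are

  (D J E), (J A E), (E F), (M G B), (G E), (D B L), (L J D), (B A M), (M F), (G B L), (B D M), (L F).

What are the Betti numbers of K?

We work with the vertex ordering A < B < D < E < F < G < J < L < M. The simplices of K, each written with vertices in increasing order, are:

  0-simplices (9): A, B, D, E, F, G, J, L, M
  1-simplices (20): AB, AE, AJ, AM, BD, BG, BL, BM, DE, DJ, DL, DM, EF, EG, EJ, FL, FM, GL, GM, JL
  2-simplices (8): ABM, AEJ, BDL, BDM, BGL, BGM, DEJ, DJL

Hence C_0 ≅ Z^9, C_1 ≅ Z^20, C_2 ≅ Z^8.

∂_1: C_1 → C_0 maps an edge to its endpoints' difference, ∂[p,q] = q − p.
This gives a 9×20 integer matrix of rank 8; reducing to Smith normal form yields diagonal entries (1,1,1,1,1,1,1,1).

Boundary ∂_2: C_2 → C_1 sends each 2-simplex [p,q,r] to [q,r] − [p,r] + [p,q]. For instance
  ∂BDM = DM − BM + BD,
  ∂DJL = JL − DL + DJ.
The 20×8 boundary matrix has rank 8 and Smith normal form diag(1,1,1,1,1,1,1,1).

From H_k ≅ ker(∂_k) / im(∂_{k+1}) we obtain:

  H_0: rank C_0 − rank ∂_1 = 9 − 8 = 1, and the invariant factors of ∂_1 are all 1, so H_0 ≅ Z.
  H_1: rank ker ∂_1 − rank ∂_2 = (20 − 8) − 8 = 4, and the invariant factors of ∂_2 are all 1, so H_1 ≅ Z^4.
  H_2: rank ker ∂_2 − rank ∂_3 = (8 − 8) − 0 = 0, and there is no ∂_3, so H_2 ≅ 0.

Hence the Betti numbers are b_0 = 1, b_1 = 4, b_2 = 0.

b_0 = 1, b_1 = 4, b_2 = 0.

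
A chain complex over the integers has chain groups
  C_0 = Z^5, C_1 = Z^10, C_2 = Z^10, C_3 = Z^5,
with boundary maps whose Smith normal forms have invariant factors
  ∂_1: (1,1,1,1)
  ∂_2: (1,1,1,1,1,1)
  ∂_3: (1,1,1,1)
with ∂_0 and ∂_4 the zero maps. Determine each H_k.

H_0: b_0 = 5 − 0 − 4 = 1; torsion from ∂_1 factors > 1: none. So H_0 = Z.
H_1: b_1 = 10 − 4 − 6 = 0; torsion from ∂_2 factors > 1: none. So H_1 = 0.
H_2: b_2 = 10 − 6 − 4 = 0; torsion from ∂_3 factors > 1: none. So H_2 = 0.
H_3: b_3 = 5 − 4 − 0 = 1; torsion from ∂_4 factors > 1: none. So H_3 = Z.

H_0 = Z,  H_1 = 0,  H_2 = 0,  H_3 = Z.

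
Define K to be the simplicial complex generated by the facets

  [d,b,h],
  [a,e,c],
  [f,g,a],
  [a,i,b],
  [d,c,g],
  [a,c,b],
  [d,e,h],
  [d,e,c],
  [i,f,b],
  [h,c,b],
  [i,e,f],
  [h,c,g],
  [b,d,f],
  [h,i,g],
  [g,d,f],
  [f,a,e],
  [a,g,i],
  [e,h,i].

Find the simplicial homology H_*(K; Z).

H_0 ≅ Z,  H_1 ≅ Z ⊕ Z/2Z,  H_2 = 0.

Fix the vertex order a < b < c < d < e < f < g < h < i and write every simplex with vertices in increasing order. Then dim K = 2 and the simplices of K are:

  0-simplices (9): a, b, c, d, e, f, g, h, i
  1-simplices (27): ab, ac, ae, af, ag, ai, bc, bd, bf, bh, bi, cd, ce, cg, ch, de, df, dg, dh, ef, eh, ei, fg, fi, gh, gi, hi
  2-simplices (18): abc, abi, ace, aef, afg, agi, bch, bdf, bdh, bfi, cde, cdg, cgh, deh, dfg, efi, ehi, ghi

Hence C_0 ≅ Z^9, C_1 ≅ Z^27, C_2 ≅ Z^18.

Boundary ∂_1: C_1 → C_0 is given by ∂[p,q] = [q] − [p].
The 9×27 boundary matrix has rank 8 and Smith normal form diag(1,1,1,1,1,1,1,1).

The boundary map ∂_2: C_2 → C_1 maps a triangle to the signed sum of its edges. For instance
  ∂bdf = df − bf + bd,
  ∂aef = ef − af + ae.
The 27×18 boundary matrix has rank 18 and Smith normal form diag(1,1,1,1,1,1,1,1,1,1,1,1,1,1,1,1,1,2).

From H_k ≅ ker(∂_k) / im(∂_{k+1}) we obtain:

  H_0: rank C_0 − rank ∂_1 = 9 − 8 = 1, and the invariant factors of ∂_1 are all 1, so H_0 = Z.
  H_1: rank ker ∂_1 − rank ∂_2 = (27 − 8) − 18 = 1, and ∂_2 has invariant factor 2 > 1, so H_1 = Z ⊕ Z/2Z.
  H_2: rank ker ∂_2 − rank ∂_3 = (18 − 18) − 0 = 0, and there is no ∂_3, so H_2 = 0.

(K is a triangulation of the Klein bottle.)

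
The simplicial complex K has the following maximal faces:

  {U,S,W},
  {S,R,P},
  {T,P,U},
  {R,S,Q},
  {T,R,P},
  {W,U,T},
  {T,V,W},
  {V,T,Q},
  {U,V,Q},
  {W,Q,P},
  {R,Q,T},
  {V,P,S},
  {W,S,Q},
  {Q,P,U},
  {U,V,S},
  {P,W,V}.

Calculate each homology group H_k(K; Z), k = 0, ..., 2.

K has 8 vertices, 24 edges, 16 triangles.
rank ∂_0 = 0, rank ∂_1 = 7 ⇒ b_0 = 8 − 0 − 7 = 1; all invariant factors of ∂_1 are 1 so no torsion. So H_0 = Z.
rank ∂_1 = 7, rank ∂_2 = 15 ⇒ b_1 = 24 − 7 − 15 = 2; all invariant factors of ∂_2 are 1 so no torsion. So H_1 = Z^2.
rank ∂_2 = 15, rank ∂_3 = 0 ⇒ b_2 = 16 − 15 − 0 = 1. So H_2 = Z.

H_0 = Z,  H_1 = Z^2,  H_2 = Z.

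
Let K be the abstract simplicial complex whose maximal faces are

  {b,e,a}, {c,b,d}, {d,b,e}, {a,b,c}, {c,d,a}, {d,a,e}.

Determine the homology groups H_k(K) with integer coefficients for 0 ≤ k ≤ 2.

H_0 = Z,  H_1 = 0,  H_2 = Z.

Fix the vertex order a < b < c < d < e and write every simplex with vertices in increasing order. Then dim K = 2 and the simplices of K are:

  0-simplices (5): a, b, c, d, e
  1-simplices (9): ab, ac, ad, ae, bc, bd, be, cd, de
  2-simplices (6): abc, abe, acd, ade, bcd, bde

giving chain groups C_0 ≅ Z^5, C_1 ≅ Z^9, C_2 ≅ Z^6.

The boundary map ∂_1: C_1 → C_0 sends each edge [p,q] (with p < q) to q − p. For instance
  ∂bc = c − b.
This gives a 5×9 integer matrix of rank 4; reducing to Smith normal form yields diagonal entries (1,1,1,1).

Boundary ∂_2: C_2 → C_1 acts by ∂[p,q,r] = [q,r] − [p,r] + [p,q]. For instance
  ∂ade = de − ae + ad,
  ∂bde = de − be + bd.
The resulting 9×6 matrix has rank 5, and its Smith normal form has invariant factors (1,1,1,1,1).

Reading off H_k = ker ∂_k / im ∂_{k+1}:

  H_0: rank C_0 − rank ∂_1 = 5 − 4 = 1, and the invariant factors of ∂_1 are all 1, so H_0 ≅ Z.
  H_1: rank ker ∂_1 − rank ∂_2 = (9 − 4) − 5 = 0, and the invariant factors of ∂_2 are all 1, so H_1 ≅ 0.
  H_2: rank ker ∂_2 − rank ∂_3 = (6 − 5) − 0 = 1, and there is no ∂_3, so H_2 ≅ Z.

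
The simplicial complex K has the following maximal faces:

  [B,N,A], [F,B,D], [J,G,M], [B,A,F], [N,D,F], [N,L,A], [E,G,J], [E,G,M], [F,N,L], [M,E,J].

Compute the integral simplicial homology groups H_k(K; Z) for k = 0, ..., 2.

H_0 ≅ Z^2,  H_1 ≅ Z,  H_2 ≅ Z.

We work with the vertex ordering A < B < D < E < F < G < J < L < M < N. The simplices of K, each written with vertices in increasing order, are:

  0-simplices (10): A, B, D, E, F, G, J, L, M, N
  1-simplices (18): AB, AF, AL, AN, BD, BF, BN, DF, DN, EG, EJ, EM, FL, FN, GJ, GM, JM, LN
  2-simplices (10): ABF, ABN, ALN, BDF, DFN, EGJ, EGM, EJM, FLN, GJM

so the chain groups are C_0 ≅ Z^10, C_1 ≅ Z^18, C_2 ≅ Z^10.

Boundary ∂_1: C_1 → C_0 maps an edge to its endpoints' difference, ∂[p,q] = q − p.
The 10×18 boundary matrix has rank 8 and Smith normal form diag(1,1,1,1,1,1,1,1).

Boundary ∂_2: C_2 → C_1 sends each 2-simplex [p,q,r] to [q,r] − [p,r] + [p,q]. For instance
  ∂DFN = FN − DN + DF,
  ∂ABN = BN − AN + AB.
The 18×10 boundary matrix has rank 9 and Smith normal form diag(1,1,1,1,1,1,1,1,1).

Reading off H_k = ker ∂_k / im ∂_{k+1}:

  H_0: rank C_0 − rank ∂_1 = 10 − 8 = 2, and the invariant factors of ∂_1 are all 1, so H_0 ≅ Z^2.
  H_1: rank ker ∂_1 − rank ∂_2 = (18 − 8) − 9 = 1, and the invariant factors of ∂_2 are all 1, so H_1 ≅ Z.
  H_2: rank ker ∂_2 − rank ∂_3 = (10 − 9) − 0 = 1, and there is no ∂_3, so H_2 ≅ Z.

(K is a triangulation of the disjoint union of the cylinder S^1 x I and the 2-sphere S^2.)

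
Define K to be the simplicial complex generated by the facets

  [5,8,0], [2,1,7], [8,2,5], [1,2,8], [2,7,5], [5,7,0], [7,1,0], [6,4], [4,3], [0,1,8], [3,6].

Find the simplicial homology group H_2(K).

H_2 = Z.

Order the vertices as 0 < 1 < 2 < 3 < 4 < 5 < 6 < 7 < 8. Listing each simplex with vertices in this order, K has dimension 2 with simplices:

  0-simplices (9): [0], [1], [2], [3], [4], [5], [6], [7], [8]
  1-simplices (15): [0,1], [0,5], [0,7], [0,8], [1,2], [1,7], [1,8], [2,5], [2,7], [2,8], [3,4], [3,6], [4,6], [5,7], [5,8]
  2-simplices (8): [0,1,7], [0,1,8], [0,5,7], [0,5,8], [1,2,7], [1,2,8], [2,5,7], [2,5,8]

so the chain groups are C_0 ≅ Z^9, C_1 ≅ Z^15, C_2 ≅ Z^8.

∂_1: C_1 → C_0 maps an edge to its endpoints' difference, ∂[p,q] = q − p. For instance
  ∂[2,7] = [7] − [2].
The 9×15 boundary matrix has rank 7 and Smith normal form diag(1,1,1,1,1,1,1).

The boundary map ∂_2: C_2 → C_1 acts by ∂[p,q,r] = [q,r] − [p,r] + [p,q]. For instance
  ∂[0,5,8] = [5,8] − [0,8] + [0,5],
  ∂[2,5,7] = [5,7] − [2,7] + [2,5].
The 15×8 boundary matrix has rank 7 and Smith normal form diag(1,1,1,1,1,1,1).

Now H_k = ker ∂_k / im ∂_{k+1}, so:

  H_2: rank ker ∂_2 − rank ∂_3 = (8 − 7) − 0 = 1, and there is no ∂_3, so H_2 ≅ Z.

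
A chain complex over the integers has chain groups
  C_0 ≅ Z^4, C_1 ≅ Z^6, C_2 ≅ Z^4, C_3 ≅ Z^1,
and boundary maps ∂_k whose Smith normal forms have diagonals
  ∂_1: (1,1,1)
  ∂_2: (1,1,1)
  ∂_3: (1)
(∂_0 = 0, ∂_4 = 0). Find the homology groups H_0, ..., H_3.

H_0 = Z,  H_1 = 0,  H_2 = 0,  H_3 = 0.

H_0: b_0 = 4 − 0 − 3 = 1; torsion from ∂_1 factors > 1: none. So H_0 = Z.
H_1: b_1 = 6 − 3 − 3 = 0; torsion from ∂_2 factors > 1: none. So H_1 = 0.
H_2: b_2 = 4 − 3 − 1 = 0; torsion from ∂_3 factors > 1: none. So H_2 = 0.
H_3: b_3 = 1 − 1 − 0 = 0; torsion from ∂_4 factors > 1: none. So H_3 = 0.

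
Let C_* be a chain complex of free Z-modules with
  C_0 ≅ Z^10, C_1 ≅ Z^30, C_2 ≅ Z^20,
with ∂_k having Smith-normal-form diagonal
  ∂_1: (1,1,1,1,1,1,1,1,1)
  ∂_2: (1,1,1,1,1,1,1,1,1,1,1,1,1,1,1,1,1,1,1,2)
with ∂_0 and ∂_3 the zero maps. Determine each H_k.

H_0: b_0 = 10 − 0 − 9 = 1; torsion from ∂_1 factors > 1: none. So H_0 ≅ Z.
H_1: b_1 = 30 − 9 − 20 = 1; torsion from ∂_2 factors > 1: [2]. So H_1 ≅ Z ⊕ Z/2.
H_2: b_2 = 20 − 20 − 0 = 0; torsion from ∂_3 factors > 1: none. So H_2 ≅ 0.

H_0 ≅ Z,  H_1 ≅ Z ⊕ Z/2,  H_2 = 0.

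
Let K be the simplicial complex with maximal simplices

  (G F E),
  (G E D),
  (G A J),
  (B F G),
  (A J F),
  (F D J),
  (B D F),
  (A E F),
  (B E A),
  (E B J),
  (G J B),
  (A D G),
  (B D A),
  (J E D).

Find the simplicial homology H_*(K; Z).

We work with the vertex ordering A < B < D < E < F < G < J. The simplices of K, each written with vertices in increasing order, are:

  0-simplices (7): A, B, D, E, F, G, J
  1-simplices (21): AB, AD, AE, AF, AG, AJ, BD, BE, BF, BG, BJ, DE, DF, DG, DJ, EF, EG, EJ, FG, FJ, GJ
  2-simplices (14): ABD, ABE, ADG, AEF, AFJ, AGJ, BDF, BEJ, BFG, BGJ, DEG, DEJ, DFJ, EFG

giving chain groups C_0 ≅ Z^7, C_1 ≅ Z^21, C_2 ≅ Z^14.

The boundary map ∂_1: C_1 → C_0 maps an edge to its endpoints' difference, ∂[p,q] = q − p.
This gives a 7×21 integer matrix of rank 6; reducing to Smith normal form yields diagonal entries (1,1,1,1,1,1).

The boundary map ∂_2: C_2 → C_1 sends each 2-simplex [p,q,r] to [q,r] − [p,r] + [p,q]. For instance
  ∂AFJ = FJ − AJ + AF,
  ∂ABD = BD − AD + AB.
The resulting 21×14 matrix has rank 13, and its Smith normal form has invariant factors (1,1,1,1,1,1,1,1,1,1,1,1,1).

Computing H_k = (kernel of ∂_k) / (image of ∂_{k+1}):

  H_0: rank C_0 − rank ∂_1 = 7 − 6 = 1, and the invariant factors of ∂_1 are all 1, so H_0 ≅ Z.
  H_1: rank ker ∂_1 − rank ∂_2 = (21 − 6) − 13 = 2, and the invariant factors of ∂_2 are all 1, so H_1 ≅ Z^2.
  H_2: rank ker ∂_2 − rank ∂_3 = (14 − 13) − 0 = 1, and there is no ∂_3, so H_2 ≅ Z.

H_0 ≅ Z,  H_1 ≅ Z^2,  H_2 ≅ Z.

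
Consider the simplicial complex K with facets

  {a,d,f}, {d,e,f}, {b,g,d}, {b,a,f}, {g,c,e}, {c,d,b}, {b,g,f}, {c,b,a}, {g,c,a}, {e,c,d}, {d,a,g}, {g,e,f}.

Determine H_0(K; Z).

Order the vertices as a < b < c < d < e < f < g. Listing each simplex with vertices in this order, K has dimension 2 with simplices:

  0-simplices (7): a, b, c, d, e, f, g
  1-simplices (18): ab, ac, ad, af, ag, bc, bd, bf, bg, cd, ce, cg, de, df, dg, ef, eg, fg
  2-simplices (12): abc, abf, acg, adf, adg, bcd, bdg, bfg, cde, ceg, def, efg

so the chain groups are C_0 ≅ Z^7, C_1 ≅ Z^18, C_2 ≅ Z^12.

Boundary ∂_1: C_1 → C_0 is given by ∂[p,q] = [q] − [p]. For instance
  ∂de = e − d.
The resulting 7×18 matrix has rank 6, and its Smith normal form has invariant factors (1,1,1,1,1,1).

Boundary ∂_2: C_2 → C_1 acts by ∂[p,q,r] = [q,r] − [p,r] + [p,q]. For instance
  ∂cde = de − ce + cd,
  ∂adf = df − af + ad.
This gives a 18×12 integer matrix of rank 12; reducing to Smith normal form yields diagonal entries (1,1,1,1,1,1,1,1,1,1,1,2).

From H_k ≅ ker(∂_k) / im(∂_{k+1}) we obtain:

  H_0: rank C_0 − rank ∂_1 = 7 − 6 = 1, and the invariant factors of ∂_1 are all 1, so H_0 ≅ Z.

(K is a triangulation of the real projective plane RP^2.)

H_0 = Z.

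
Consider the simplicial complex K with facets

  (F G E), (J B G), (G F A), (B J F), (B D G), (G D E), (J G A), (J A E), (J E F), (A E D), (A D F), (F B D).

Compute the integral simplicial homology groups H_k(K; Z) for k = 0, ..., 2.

We work with the vertex ordering A < B < D < E < F < G < J. The simplices of K, each written with vertices in increasing order, are:

  0-simplices (7): A, B, D, E, F, G, J
  1-simplices (18): AD, AE, AF, AG, AJ, BD, BF, BG, BJ, DE, DF, DG, EF, EG, EJ, FG, FJ, GJ
  2-simplices (12): ADE, ADF, AEJ, AFG, AGJ, BDF, BDG, BFJ, BGJ, DEG, EFG, EFJ

giving chain groups C_0 ≅ Z^7, C_1 ≅ Z^18, C_2 ≅ Z^12.

∂_1: C_1 → C_0 maps an edge to its endpoints' difference, ∂[p,q] = q − p.
This gives a 7×18 integer matrix of rank 6; reducing to Smith normal form yields diagonal entries (1,1,1,1,1,1).

∂_2: C_2 → C_1 sends each 2-simplex [p,q,r] to [q,r] − [p,r] + [p,q]. For instance
  ∂EFJ = FJ − EJ + EF,
  ∂BGJ = GJ − BJ + BG.
The 18×12 boundary matrix has rank 12 and Smith normal form diag(1,1,1,1,1,1,1,1,1,1,1,2).

Computing H_k = (kernel of ∂_k) / (image of ∂_{k+1}):

  H_0: rank C_0 − rank ∂_1 = 7 − 6 = 1, and the invariant factors of ∂_1 are all 1, so H_0 = Z.
  H_1: rank ker ∂_1 − rank ∂_2 = (18 − 6) − 12 = 0, and ∂_2 has invariant factor 2 > 1, so H_1 = Z/2.
  H_2: rank ker ∂_2 − rank ∂_3 = (12 − 12) − 0 = 0, and there is no ∂_3, so H_2 = 0.

As a check, the Euler characteristic is 7 − 18 + 12 = 1, which agrees with 1 − 0 + 0 = 1.
(K is a triangulation of the real projective plane RP^2.)

H_0 ≅ Z,  H_1 ≅ Z/2,  H_2 = 0.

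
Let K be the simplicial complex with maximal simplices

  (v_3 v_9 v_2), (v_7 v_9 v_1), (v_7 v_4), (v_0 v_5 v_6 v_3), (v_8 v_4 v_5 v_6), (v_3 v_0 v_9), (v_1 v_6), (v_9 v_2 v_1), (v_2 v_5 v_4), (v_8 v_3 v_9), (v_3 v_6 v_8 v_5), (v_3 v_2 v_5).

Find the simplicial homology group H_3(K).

H_3 ≅ 0.

Order the vertices as v_0 < v_1 < v_2 < v_3 < v_4 < v_5 < v_6 < v_7 < v_8 < v_9. Listing each simplex with vertices in this order, K has dimension 3 with simplices:

  0-simplices (10): [v_0], [v_1], [v_2], [v_3], [v_4], [v_5], [v_6], [v_7], [v_8], [v_9]
  1-simplices (25): (25 of them)
  2-simplices (17): (17 of them)
  3-simplices (3): [v_0,v_3,v_5,v_6], [v_3,v_5,v_6,v_8], [v_4,v_5,v_6,v_8]

so the chain groups are C_0 ≅ Z^10, C_1 ≅ Z^25, C_2 ≅ Z^17, C_3 ≅ Z^3.

∂_1: C_1 → C_0 sends each edge [p,q] (with p < q) to q − p.
This gives a 10×25 integer matrix of rank 9; reducing to Smith normal form yields diagonal entries (1,1,1,1,1,1,1,1,1).

∂_2: C_2 → C_1 sends each 2-simplex [p,q,r] to [q,r] − [p,r] + [p,q]. For instance
  ∂[v_3,v_8,v_9] = [v_8,v_9] − [v_3,v_9] + [v_3,v_8],
  ∂[v_3,v_5,v_6] = [v_5,v_6] − [v_3,v_6] + [v_3,v_5].
The resulting 25×17 matrix has rank 14, and its Smith normal form has invariant factors (1,1,1,1,1,1,1,1,1,1,1,1,1,1).

Boundary ∂_3: C_3 → C_2 sends each 3-simplex σ to the alternating sum Σ_i (−1)^i (σ with its i-th vertex removed). For instance
  ∂[v_4,v_5,v_6,v_8] = [v_5,v_6,v_8] − [v_4,v_6,v_8] + [v_4,v_5,v_8] − [v_4,v_5,v_6],
  ∂[v_0,v_3,v_5,v_6] = [v_3,v_5,v_6] − [v_0,v_5,v_6] + [v_0,v_3,v_6] − [v_0,v_3,v_5].
The resulting 17×3 matrix has rank 3, and its Smith normal form has invariant factors (1,1,1).

Computing H_k = (kernel of ∂_k) / (image of ∂_{k+1}):

  H_3: rank ker ∂_3 − rank ∂_4 = (3 − 3) − 0 = 0, and there is no ∂_4, so H_3 = 0.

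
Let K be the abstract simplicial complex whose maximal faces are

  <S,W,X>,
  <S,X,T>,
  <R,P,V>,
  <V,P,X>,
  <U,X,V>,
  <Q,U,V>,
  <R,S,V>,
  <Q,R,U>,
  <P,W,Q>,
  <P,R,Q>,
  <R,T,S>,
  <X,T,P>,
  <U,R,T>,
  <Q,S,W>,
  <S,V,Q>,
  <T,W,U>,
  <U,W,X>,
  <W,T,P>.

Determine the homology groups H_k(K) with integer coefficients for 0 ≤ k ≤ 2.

Order the vertices as P < Q < R < S < T < U < V < W < X. Listing each simplex with vertices in this order, K has dimension 2 with simplices:

  0-simplices (9): P, Q, R, S, T, U, V, W, X
  1-simplices (27): PQ, PR, PT, PV, PW, PX, QR, QS, QU, QV, QW, RS, RT, RU, RV, ST, SV, SW, SX, TU, TW, TX, UV, UW, UX, VX, WX
  2-simplices (18): PQR, PQW, PRV, PTW, PTX, PVX, QRU, QSV, QSW, QUV, RST, RSV, RTU, STX, SWX, TUW, UVX, UWX

Hence C_0 ≅ Z^9, C_1 ≅ Z^27, C_2 ≅ Z^18.

The boundary map ∂_1: C_1 → C_0 is given by ∂[p,q] = [q] − [p]. For instance
  ∂PV = V − P.
The resulting 9×27 matrix has rank 8, and its Smith normal form has invariant factors (1,1,1,1,1,1,1,1).

∂_2: C_2 → C_1 sends each 2-simplex [p,q,r] to [q,r] − [p,r] + [p,q]. For instance
  ∂QUV = UV − QV + QU,
  ∂PTX = TX − PX + PT.
This gives a 27×18 integer matrix of rank 18; reducing to Smith normal form yields diagonal entries (1,1,1,1,1,1,1,1,1,1,1,1,1,1,1,1,1,2).

Now H_k = ker ∂_k / im ∂_{k+1}, so:

  H_0: rank C_0 − rank ∂_1 = 9 − 8 = 1, and the invariant factors of ∂_1 are all 1, so H_0 ≅ Z.
  H_1: rank ker ∂_1 − rank ∂_2 = (27 − 8) − 18 = 1, and ∂_2 has invariant factor 2 > 1, so H_1 ≅ Z ⊕ Z_2.
  H_2: rank ker ∂_2 − rank ∂_3 = (18 − 18) − 0 = 0, and there is no ∂_3, so H_2 ≅ 0.

As a check, the Euler characteristic is 9 − 27 + 18 = 0, which agrees with 1 − 1 + 0 = 0.
(K is a triangulation of the Klein bottle.)

H_0 ≅ Z,  H_1 ≅ Z ⊕ Z_2,  H_2 = 0.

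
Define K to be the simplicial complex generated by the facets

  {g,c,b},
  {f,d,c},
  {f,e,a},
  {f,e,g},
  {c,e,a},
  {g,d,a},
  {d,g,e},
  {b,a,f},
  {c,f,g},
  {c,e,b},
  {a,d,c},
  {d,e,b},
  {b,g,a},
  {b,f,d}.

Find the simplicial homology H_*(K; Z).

Take the total order a < b < c < d < e < f < g on the vertex set. Then K (dimension 2) consists of the simplices:

  0-simplices (7): a, b, c, d, e, f, g
  1-simplices (21): ab, ac, ad, ae, af, ag, bc, bd, be, bf, bg, cd, ce, cf, cg, de, df, dg, ef, eg, fg
  2-simplices (14): abf, abg, acd, ace, adg, aef, bce, bcg, bde, bdf, cdf, cfg, deg, efg

Hence C_0 ≅ Z^7, C_1 ≅ Z^21, C_2 ≅ Z^14.

∂_1: C_1 → C_0 is given by ∂[p,q] = [q] − [p].
As a 7×21 matrix over Z this has rank 6, with invariant factors (1,1,1,1,1,1).

Boundary ∂_2: C_2 → C_1 sends each 2-simplex [p,q,r] to [q,r] − [p,r] + [p,q]. For instance
  ∂efg = fg − eg + ef,
  ∂cfg = fg − cg + cf.
As a 21×14 matrix over Z this has rank 13, with invariant factors (1,1,1,1,1,1,1,1,1,1,1,1,1).

From H_k ≅ ker(∂_k) / im(∂_{k+1}) we obtain:

  H_0: rank C_0 − rank ∂_1 = 7 − 6 = 1, and the invariant factors of ∂_1 are all 1, so H_0 = Z.
  H_1: rank ker ∂_1 − rank ∂_2 = (21 − 6) − 13 = 2, and the invariant factors of ∂_2 are all 1, so H_1 = Z^2.
  H_2: rank ker ∂_2 − rank ∂_3 = (14 − 13) − 0 = 1, and there is no ∂_3, so H_2 = Z.

As a check, the Euler characteristic is 7 − 21 + 14 = 0, which agrees with 1 − 2 + 1 = 0.

H_0 = Z,  H_1 = Z^2,  H_2 = Z.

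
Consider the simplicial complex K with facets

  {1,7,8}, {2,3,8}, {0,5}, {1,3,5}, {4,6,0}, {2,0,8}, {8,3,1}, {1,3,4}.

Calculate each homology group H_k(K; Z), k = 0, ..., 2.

Take the total order 0 < 1 < 2 < 3 < 4 < 5 < 6 < 7 < 8 on the vertex set. Then K (dimension 2) consists of the simplices:

  0-simplices (9): [0], [1], [2], [3], [4], [5], [6], [7], [8]
  1-simplices (17): [0,2], [0,4], [0,5], [0,6], [0,8], [1,3], [1,4], [1,5], [1,7], [1,8], [2,3], [2,8], [3,4], [3,5], [3,8], [4,6], [7,8]
  2-simplices (7): [0,2,8], [0,4,6], [1,3,4], [1,3,5], [1,3,8], [1,7,8], [2,3,8]

Hence C_0 ≅ Z^9, C_1 ≅ Z^17, C_2 ≅ Z^7.

Boundary ∂_1: C_1 → C_0 maps an edge to its endpoints' difference, ∂[p,q] = q − p.
As a 9×17 matrix over Z this has rank 8, with invariant factors (1,1,1,1,1,1,1,1).

The boundary map ∂_2: C_2 → C_1 sends each 2-simplex [p,q,r] to [q,r] − [p,r] + [p,q]. For instance
  ∂[0,4,6] = [4,6] − [0,6] + [0,4],
  ∂[1,3,8] = [3,8] − [1,8] + [1,3].
The resulting 17×7 matrix has rank 7, and its Smith normal form has invariant factors (1,1,1,1,1,1,1).

Computing H_k = (kernel of ∂_k) / (image of ∂_{k+1}):

  H_0: rank C_0 − rank ∂_1 = 9 − 8 = 1, and the invariant factors of ∂_1 are all 1, so H_0 = Z.
  H_1: rank ker ∂_1 − rank ∂_2 = (17 − 8) − 7 = 2, and the invariant factors of ∂_2 are all 1, so H_1 = Z^2.
  H_2: rank ker ∂_2 − rank ∂_3 = (7 − 7) − 0 = 0, and there is no ∂_3, so H_2 = 0.

H_0 ≅ Z,  H_1 ≅ Z^2,  H_2 = 0.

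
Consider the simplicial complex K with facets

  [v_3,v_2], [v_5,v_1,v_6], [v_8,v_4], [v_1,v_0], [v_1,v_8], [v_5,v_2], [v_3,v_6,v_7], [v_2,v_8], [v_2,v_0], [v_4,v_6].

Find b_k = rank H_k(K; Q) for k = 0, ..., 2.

Take the total order v_0 < v_1 < v_2 < v_3 < v_4 < v_5 < v_6 < v_7 < v_8 on the vertex set. Then K (dimension 2) consists of the simplices:

  0-simplices (9): [v_0], [v_1], [v_2], [v_3], [v_4], [v_5], [v_6], [v_7], [v_8]
  1-simplices (14): [v_0,v_1], [v_0,v_2], [v_1,v_5], [v_1,v_6], [v_1,v_8], [v_2,v_3], [v_2,v_5], [v_2,v_8], [v_3,v_6], [v_3,v_7], [v_4,v_6], [v_4,v_8], [v_5,v_6], [v_6,v_7]
  2-simplices (2): [v_1,v_5,v_6], [v_3,v_6,v_7]

giving chain groups C_0 ≅ Z^9, C_1 ≅ Z^14, C_2 ≅ Z^2.

∂_1: C_1 → C_0 maps an edge to its endpoints' difference, ∂[p,q] = q − p.
As a 9×14 matrix over Z this has rank 8, with invariant factors (1,1,1,1,1,1,1,1).

∂_2: C_2 → C_1 acts by ∂[p,q,r] = [q,r] − [p,r] + [p,q]. For instance
  ∂[v_3,v_6,v_7] = [v_6,v_7] − [v_3,v_7] + [v_3,v_6],
  ∂[v_1,v_5,v_6] = [v_5,v_6] − [v_1,v_6] + [v_1,v_5].
The 14×2 boundary matrix has rank 2 and Smith normal form diag(1,1).

Computing H_k = (kernel of ∂_k) / (image of ∂_{k+1}):

  H_0: rank C_0 − rank ∂_1 = 9 − 8 = 1, and the invariant factors of ∂_1 are all 1, so H_0 ≅ Z.
  H_1: rank ker ∂_1 − rank ∂_2 = (14 − 8) − 2 = 4, and the invariant factors of ∂_2 are all 1, so H_1 ≅ Z^4.
  H_2: rank ker ∂_2 − rank ∂_3 = (2 − 2) − 0 = 0, and there is no ∂_3, so H_2 ≅ 0.

Hence the Betti numbers are b_0 = 1, b_1 = 4, b_2 = 0.

b_0 = 1, b_1 = 4, b_2 = 0.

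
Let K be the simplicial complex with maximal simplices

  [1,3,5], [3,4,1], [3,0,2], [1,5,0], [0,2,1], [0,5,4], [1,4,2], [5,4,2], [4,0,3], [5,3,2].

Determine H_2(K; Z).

Take the total order 0 < 1 < 2 < 3 < 4 < 5 on the vertex set. Then K (dimension 2) consists of the simplices:

  0-simplices (6): [0], [1], [2], [3], [4], [5]
  1-simplices (15): [0,1], [0,2], [0,3], [0,4], [0,5], [1,2], [1,3], [1,4], [1,5], [2,3], [2,4], [2,5], [3,4], [3,5], [4,5]
  2-simplices (10): [0,1,2], [0,1,5], [0,2,3], [0,3,4], [0,4,5], [1,2,4], [1,3,4], [1,3,5], [2,3,5], [2,4,5]

so the chain groups are C_0 ≅ Z^6, C_1 ≅ Z^15, C_2 ≅ Z^10.

The boundary map ∂_1: C_1 → C_0 maps an edge to its endpoints' difference, ∂[p,q] = q − p.
The 6×15 boundary matrix has rank 5 and Smith normal form diag(1,1,1,1,1).

The boundary map ∂_2: C_2 → C_1 acts by ∂[p,q,r] = [q,r] − [p,r] + [p,q]. For instance
  ∂[1,2,4] = [2,4] − [1,4] + [1,2],
  ∂[2,3,5] = [3,5] − [2,5] + [2,3].
This gives a 15×10 integer matrix of rank 10; reducing to Smith normal form yields diagonal entries (1,1,1,1,1,1,1,1,1,2).

Now H_k = ker ∂_k / im ∂_{k+1}, so:

  H_2: rank ker ∂_2 − rank ∂_3 = (10 − 10) − 0 = 0, and there is no ∂_3, so H_2 = 0.

H_2 = 0.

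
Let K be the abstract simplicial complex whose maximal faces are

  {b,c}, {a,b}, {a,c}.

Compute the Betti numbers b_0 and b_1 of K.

We work with the vertex ordering a < b < c. The simplices of K, each written with vertices in increasing order, are:

  0-simplices (3): a, b, c
  1-simplices (3): ab, ac, bc

Hence C_0 ≅ Z^3, C_1 ≅ Z^3.

The boundary map ∂_1: C_1 → C_0 sends each edge [p,q] (with p < q) to q − p.
The resulting 3×3 matrix has rank 2, and its Smith normal form has invariant factors (1,1).

Computing H_k = (kernel of ∂_k) / (image of ∂_{k+1}):

  H_0: rank C_0 − rank ∂_1 = 3 − 2 = 1, and the invariant factors of ∂_1 are all 1, so H_0 ≅ Z.
  H_1: rank ker ∂_1 − rank ∂_2 = (3 − 2) − 0 = 1, and there is no ∂_2, so H_1 ≅ Z.

Hence the Betti numbers are b_0 = 1, b_1 = 1.

b_0 = 1, b_1 = 1.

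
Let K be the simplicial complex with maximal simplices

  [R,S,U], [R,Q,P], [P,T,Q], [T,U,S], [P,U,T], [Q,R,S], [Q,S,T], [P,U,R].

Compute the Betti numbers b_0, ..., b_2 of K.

Take the total order P < Q < R < S < T < U on the vertex set. Then K (dimension 2) consists of the simplices:

  0-simplices (6): P, Q, R, S, T, U
  1-simplices (12): PQ, PR, PT, PU, QR, QS, QT, RS, RU, ST, SU, TU
  2-simplices (8): PQR, PQT, PRU, PTU, QRS, QST, RSU, STU

giving chain groups C_0 ≅ Z^6, C_1 ≅ Z^12, C_2 ≅ Z^8.

The boundary map ∂_1: C_1 → C_0 is given by ∂[p,q] = [q] − [p]. For instance
  ∂QS = S − Q.
As a 6×12 matrix over Z this has rank 5, with invariant factors (1,1,1,1,1).

Boundary ∂_2: C_2 → C_1 sends each 2-simplex [p,q,r] to [q,r] − [p,r] + [p,q]. For instance
  ∂QST = ST − QT + QS,
  ∂PQT = QT − PT + PQ.
The resulting 12×8 matrix has rank 7, and its Smith normal form has invariant factors (1,1,1,1,1,1,1).

Now H_k = ker ∂_k / im ∂_{k+1}, so:

  H_0: rank C_0 − rank ∂_1 = 6 − 5 = 1, and the invariant factors of ∂_1 are all 1, so H_0 ≅ Z.
  H_1: rank ker ∂_1 − rank ∂_2 = (12 − 5) − 7 = 0, and the invariant factors of ∂_2 are all 1, so H_1 ≅ 0.
  H_2: rank ker ∂_2 − rank ∂_3 = (8 − 7) − 0 = 1, and there is no ∂_3, so H_2 ≅ Z.

As a check, the Euler characteristic is 6 − 12 + 8 = 2, which agrees with 1 − 0 + 1 = 2.

Hence the Betti numbers are b_0 = 1, b_1 = 0, b_2 = 1.

b_0 = 1, b_1 = 0, b_2 = 1.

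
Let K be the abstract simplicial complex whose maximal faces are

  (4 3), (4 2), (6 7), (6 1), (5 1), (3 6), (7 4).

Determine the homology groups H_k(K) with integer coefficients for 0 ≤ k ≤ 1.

H_0 ≅ Z,  H_1 ≅ Z.

Fix the vertex order 1 < 2 < 3 < 4 < 5 < 6 < 7 and write every simplex with vertices in increasing order. Then dim K = 1 and the simplices of K are:

  0-simplices (7): [1], [2], [3], [4], [5], [6], [7]
  1-simplices (7): [1,5], [1,6], [2,4], [3,4], [3,6], [4,7], [6,7]

giving chain groups C_0 ≅ Z^7, C_1 ≅ Z^7.

Boundary ∂_1: C_1 → C_0 is given by ∂[p,q] = [q] − [p].
As a 7×7 matrix over Z this has rank 6, with invariant factors (1,1,1,1,1,1).

Now H_k = ker ∂_k / im ∂_{k+1}, so:

  H_0: rank C_0 − rank ∂_1 = 7 − 6 = 1, and the invariant factors of ∂_1 are all 1, so H_0 = Z.
  H_1: rank ker ∂_1 − rank ∂_2 = (7 − 6) − 0 = 1, and there is no ∂_2, so H_1 = Z.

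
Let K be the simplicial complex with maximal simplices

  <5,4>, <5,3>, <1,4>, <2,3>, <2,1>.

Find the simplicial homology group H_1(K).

H_1 ≅ Z.

Order the vertices as 1 < 2 < 3 < 4 < 5. Listing each simplex with vertices in this order, K has dimension 1 with simplices:

  0-simplices (5): [1], [2], [3], [4], [5]
  1-simplices (5): [1,2], [1,4], [2,3], [3,5], [4,5]

giving chain groups C_0 ≅ Z^5, C_1 ≅ Z^5.

Boundary ∂_1: C_1 → C_0 sends each edge [p,q] (with p < q) to q − p. For instance
  ∂[2,3] = [3] − [2].
The 5×5 boundary matrix has rank 4 and Smith normal form diag(1,1,1,1).

Reading off H_k = ker ∂_k / im ∂_{k+1}:

  H_1: rank ker ∂_1 − rank ∂_2 = (5 − 4) − 0 = 1, and there is no ∂_2, so H_1 ≅ Z.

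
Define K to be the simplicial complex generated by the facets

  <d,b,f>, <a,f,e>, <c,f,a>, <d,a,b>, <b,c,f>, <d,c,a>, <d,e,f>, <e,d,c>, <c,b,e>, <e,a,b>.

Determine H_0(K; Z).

We work with the vertex ordering a < b < c < d < e < f. The simplices of K, each written with vertices in increasing order, are:

  0-simplices (6): a, b, c, d, e, f
  1-simplices (15): ab, ac, ad, ae, af, bc, bd, be, bf, cd, ce, cf, de, df, ef
  2-simplices (10): abd, abe, acd, acf, aef, bce, bcf, bdf, cde, def

so the chain groups are C_0 ≅ Z^6, C_1 ≅ Z^15, C_2 ≅ Z^10.

The boundary map ∂_1: C_1 → C_0 sends each edge [p,q] (with p < q) to q − p. For instance
  ∂ce = e − c.
The resulting 6×15 matrix has rank 5, and its Smith normal form has invariant factors (1,1,1,1,1).

The boundary map ∂_2: C_2 → C_1 acts by ∂[p,q,r] = [q,r] − [p,r] + [p,q]. For instance
  ∂bdf = df − bf + bd,
  ∂acf = cf − af + ac.
As a 15×10 matrix over Z this has rank 10, with invariant factors (1,1,1,1,1,1,1,1,1,2).

Now H_k = ker ∂_k / im ∂_{k+1}, so:

  H_0: rank C_0 − rank ∂_1 = 6 − 5 = 1, and the invariant factors of ∂_1 are all 1, so H_0 ≅ Z.

H_0 = Z.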